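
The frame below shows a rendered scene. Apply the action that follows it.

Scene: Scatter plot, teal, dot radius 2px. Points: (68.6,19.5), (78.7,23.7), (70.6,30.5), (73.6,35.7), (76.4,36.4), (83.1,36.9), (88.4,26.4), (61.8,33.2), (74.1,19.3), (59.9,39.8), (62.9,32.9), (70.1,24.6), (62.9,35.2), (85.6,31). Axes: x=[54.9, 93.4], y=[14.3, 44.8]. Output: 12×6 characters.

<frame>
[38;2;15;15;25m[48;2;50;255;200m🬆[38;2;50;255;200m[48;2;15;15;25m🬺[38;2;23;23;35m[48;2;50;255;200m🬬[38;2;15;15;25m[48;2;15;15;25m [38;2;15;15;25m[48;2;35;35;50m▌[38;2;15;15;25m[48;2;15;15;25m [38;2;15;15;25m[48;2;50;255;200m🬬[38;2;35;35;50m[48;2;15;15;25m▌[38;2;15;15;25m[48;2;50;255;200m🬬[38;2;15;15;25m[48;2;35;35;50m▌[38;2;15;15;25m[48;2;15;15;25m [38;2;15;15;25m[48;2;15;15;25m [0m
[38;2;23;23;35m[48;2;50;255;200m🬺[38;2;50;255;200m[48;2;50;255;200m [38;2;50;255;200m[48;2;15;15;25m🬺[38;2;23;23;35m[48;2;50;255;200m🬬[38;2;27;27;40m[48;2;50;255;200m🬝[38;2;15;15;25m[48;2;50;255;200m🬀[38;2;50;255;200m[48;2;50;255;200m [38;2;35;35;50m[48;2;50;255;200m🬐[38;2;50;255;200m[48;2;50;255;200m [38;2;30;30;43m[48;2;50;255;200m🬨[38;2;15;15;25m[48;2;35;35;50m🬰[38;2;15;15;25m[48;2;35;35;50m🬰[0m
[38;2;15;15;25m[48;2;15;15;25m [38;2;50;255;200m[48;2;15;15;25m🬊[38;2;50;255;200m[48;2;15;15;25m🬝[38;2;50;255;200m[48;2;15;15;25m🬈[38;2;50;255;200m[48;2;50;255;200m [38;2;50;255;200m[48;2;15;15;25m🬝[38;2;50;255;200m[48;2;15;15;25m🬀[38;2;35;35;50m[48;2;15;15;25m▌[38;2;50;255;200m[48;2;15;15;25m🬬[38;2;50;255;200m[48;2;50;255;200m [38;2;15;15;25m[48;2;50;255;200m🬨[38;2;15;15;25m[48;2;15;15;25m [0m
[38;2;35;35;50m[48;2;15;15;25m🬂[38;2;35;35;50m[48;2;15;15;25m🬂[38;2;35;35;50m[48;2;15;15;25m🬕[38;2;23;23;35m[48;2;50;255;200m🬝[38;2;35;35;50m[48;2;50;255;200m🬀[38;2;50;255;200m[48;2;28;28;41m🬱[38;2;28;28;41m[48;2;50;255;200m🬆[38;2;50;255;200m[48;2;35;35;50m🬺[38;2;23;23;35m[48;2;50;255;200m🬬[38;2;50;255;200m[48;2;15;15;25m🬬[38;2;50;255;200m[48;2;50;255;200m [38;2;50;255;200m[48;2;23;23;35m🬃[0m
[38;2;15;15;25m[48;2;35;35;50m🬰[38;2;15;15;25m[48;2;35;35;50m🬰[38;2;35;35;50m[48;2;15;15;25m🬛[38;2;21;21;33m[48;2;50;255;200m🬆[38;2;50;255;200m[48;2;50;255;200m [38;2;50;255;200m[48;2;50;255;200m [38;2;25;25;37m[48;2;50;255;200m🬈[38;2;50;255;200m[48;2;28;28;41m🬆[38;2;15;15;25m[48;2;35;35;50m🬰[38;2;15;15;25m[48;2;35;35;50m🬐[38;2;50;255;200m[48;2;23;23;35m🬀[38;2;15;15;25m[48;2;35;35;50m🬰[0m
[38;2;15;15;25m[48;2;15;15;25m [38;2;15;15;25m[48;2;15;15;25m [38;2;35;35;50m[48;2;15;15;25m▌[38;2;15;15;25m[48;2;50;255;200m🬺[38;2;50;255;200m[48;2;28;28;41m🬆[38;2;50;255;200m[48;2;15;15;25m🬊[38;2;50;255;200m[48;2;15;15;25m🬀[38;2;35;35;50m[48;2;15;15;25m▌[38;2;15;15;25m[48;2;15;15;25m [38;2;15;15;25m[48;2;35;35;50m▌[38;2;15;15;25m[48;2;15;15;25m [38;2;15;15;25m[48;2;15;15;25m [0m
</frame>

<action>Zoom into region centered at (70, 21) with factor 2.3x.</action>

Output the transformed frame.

<frame>
[38;2;15;15;25m[48;2;15;15;25m [38;2;15;15;25m[48;2;15;15;25m [38;2;35;35;50m[48;2;15;15;25m▌[38;2;15;15;25m[48;2;15;15;25m [38;2;15;15;25m[48;2;35;35;50m▌[38;2;15;15;25m[48;2;50;255;200m🬆[38;2;15;15;25m[48;2;50;255;200m🬬[38;2;35;35;50m[48;2;15;15;25m▌[38;2;15;15;25m[48;2;15;15;25m [38;2;15;15;25m[48;2;35;35;50m▌[38;2;15;15;25m[48;2;15;15;25m [38;2;15;15;25m[48;2;15;15;25m [0m
[38;2;15;15;25m[48;2;35;35;50m🬰[38;2;15;15;25m[48;2;35;35;50m🬰[38;2;35;35;50m[48;2;15;15;25m🬛[38;2;15;15;25m[48;2;35;35;50m🬰[38;2;27;27;40m[48;2;50;255;200m🬺[38;2;50;255;200m[48;2;15;15;25m🬬[38;2;50;255;200m[48;2;21;21;33m🬆[38;2;35;35;50m[48;2;15;15;25m🬛[38;2;15;15;25m[48;2;35;35;50m🬰[38;2;15;15;25m[48;2;35;35;50m🬐[38;2;23;23;35m[48;2;50;255;200m🬝[38;2;15;15;25m[48;2;50;255;200m🬀[0m
[38;2;15;15;25m[48;2;15;15;25m [38;2;15;15;25m[48;2;15;15;25m [38;2;35;35;50m[48;2;15;15;25m▌[38;2;15;15;25m[48;2;15;15;25m [38;2;23;23;35m[48;2;50;255;200m🬝[38;2;15;15;25m[48;2;15;15;25m [38;2;15;15;25m[48;2;15;15;25m [38;2;35;35;50m[48;2;15;15;25m▌[38;2;15;15;25m[48;2;50;255;200m🬝[38;2;15;15;25m[48;2;35;35;50m▌[38;2;15;15;25m[48;2;15;15;25m [38;2;50;255;200m[48;2;15;15;25m🬊[0m
[38;2;35;35;50m[48;2;15;15;25m🬂[38;2;35;35;50m[48;2;15;15;25m🬂[38;2;35;35;50m[48;2;15;15;25m🬕[38;2;23;23;35m[48;2;50;255;200m🬴[38;2;50;255;200m[48;2;50;255;200m [38;2;50;255;200m[48;2;25;25;37m🬛[38;2;35;35;50m[48;2;15;15;25m🬂[38;2;50;255;200m[48;2;31;31;45m🬇[38;2;50;255;200m[48;2;50;255;200m [38;2;50;255;200m[48;2;35;35;50m🬛[38;2;35;35;50m[48;2;15;15;25m🬂[38;2;35;35;50m[48;2;15;15;25m🬂[0m
[38;2;15;15;25m[48;2;35;35;50m🬰[38;2;15;15;25m[48;2;35;35;50m🬰[38;2;35;35;50m[48;2;15;15;25m🬛[38;2;15;15;25m[48;2;35;35;50m🬰[38;2;27;27;40m[48;2;50;255;200m🬺[38;2;15;15;25m[48;2;35;35;50m🬰[38;2;15;15;25m[48;2;35;35;50m🬰[38;2;35;35;50m[48;2;15;15;25m🬛[38;2;23;23;35m[48;2;50;255;200m🬺[38;2;15;15;25m[48;2;35;35;50m🬐[38;2;15;15;25m[48;2;35;35;50m🬰[38;2;15;15;25m[48;2;35;35;50m🬰[0m
[38;2;15;15;25m[48;2;15;15;25m [38;2;15;15;25m[48;2;15;15;25m [38;2;35;35;50m[48;2;15;15;25m▌[38;2;15;15;25m[48;2;15;15;25m [38;2;15;15;25m[48;2;35;35;50m▌[38;2;15;15;25m[48;2;15;15;25m [38;2;15;15;25m[48;2;15;15;25m [38;2;35;35;50m[48;2;15;15;25m▌[38;2;15;15;25m[48;2;15;15;25m [38;2;15;15;25m[48;2;35;35;50m▌[38;2;15;15;25m[48;2;15;15;25m [38;2;15;15;25m[48;2;15;15;25m [0m
</frame>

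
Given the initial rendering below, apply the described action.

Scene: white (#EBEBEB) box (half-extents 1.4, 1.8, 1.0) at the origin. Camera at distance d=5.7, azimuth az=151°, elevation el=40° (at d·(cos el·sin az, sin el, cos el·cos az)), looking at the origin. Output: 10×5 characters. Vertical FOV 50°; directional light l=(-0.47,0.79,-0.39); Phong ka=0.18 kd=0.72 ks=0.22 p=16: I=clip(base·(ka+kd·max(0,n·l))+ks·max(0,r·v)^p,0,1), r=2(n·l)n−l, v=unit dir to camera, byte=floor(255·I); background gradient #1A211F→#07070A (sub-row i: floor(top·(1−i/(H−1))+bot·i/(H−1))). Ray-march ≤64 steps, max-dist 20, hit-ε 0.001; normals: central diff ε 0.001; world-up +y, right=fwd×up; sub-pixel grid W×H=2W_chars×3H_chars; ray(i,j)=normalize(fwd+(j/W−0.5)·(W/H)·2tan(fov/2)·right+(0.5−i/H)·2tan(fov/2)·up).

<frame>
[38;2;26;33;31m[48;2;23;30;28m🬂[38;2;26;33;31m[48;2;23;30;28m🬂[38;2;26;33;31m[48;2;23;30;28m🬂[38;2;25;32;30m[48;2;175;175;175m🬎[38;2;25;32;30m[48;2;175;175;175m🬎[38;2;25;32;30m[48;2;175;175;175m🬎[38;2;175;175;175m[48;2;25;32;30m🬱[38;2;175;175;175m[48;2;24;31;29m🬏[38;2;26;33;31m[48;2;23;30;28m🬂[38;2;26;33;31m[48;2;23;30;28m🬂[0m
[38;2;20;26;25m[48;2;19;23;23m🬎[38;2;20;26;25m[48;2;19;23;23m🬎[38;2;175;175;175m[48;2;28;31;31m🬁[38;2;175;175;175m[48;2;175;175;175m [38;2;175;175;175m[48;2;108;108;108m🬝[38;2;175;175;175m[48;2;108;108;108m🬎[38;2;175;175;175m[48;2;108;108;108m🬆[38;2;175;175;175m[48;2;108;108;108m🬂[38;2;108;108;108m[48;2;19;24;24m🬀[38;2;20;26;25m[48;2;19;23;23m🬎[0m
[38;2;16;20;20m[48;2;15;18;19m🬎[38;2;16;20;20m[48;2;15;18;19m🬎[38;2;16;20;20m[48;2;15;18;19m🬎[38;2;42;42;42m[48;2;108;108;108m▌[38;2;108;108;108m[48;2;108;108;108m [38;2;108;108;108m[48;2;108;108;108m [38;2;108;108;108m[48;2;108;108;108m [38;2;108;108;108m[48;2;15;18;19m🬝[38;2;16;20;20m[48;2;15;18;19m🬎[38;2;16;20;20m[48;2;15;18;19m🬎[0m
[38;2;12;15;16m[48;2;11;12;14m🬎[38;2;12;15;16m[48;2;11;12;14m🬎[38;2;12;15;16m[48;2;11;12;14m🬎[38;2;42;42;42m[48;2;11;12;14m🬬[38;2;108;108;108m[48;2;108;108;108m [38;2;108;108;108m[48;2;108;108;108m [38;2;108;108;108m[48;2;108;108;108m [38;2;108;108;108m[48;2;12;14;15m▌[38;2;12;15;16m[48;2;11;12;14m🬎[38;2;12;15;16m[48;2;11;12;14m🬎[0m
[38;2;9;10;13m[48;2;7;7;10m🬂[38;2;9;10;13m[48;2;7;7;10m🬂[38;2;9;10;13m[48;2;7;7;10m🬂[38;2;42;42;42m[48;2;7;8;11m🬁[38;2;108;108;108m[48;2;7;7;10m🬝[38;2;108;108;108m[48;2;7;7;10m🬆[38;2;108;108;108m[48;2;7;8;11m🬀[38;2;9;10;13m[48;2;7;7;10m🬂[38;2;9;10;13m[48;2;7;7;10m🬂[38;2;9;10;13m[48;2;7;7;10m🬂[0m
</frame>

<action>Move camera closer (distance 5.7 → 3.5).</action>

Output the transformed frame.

<frame>
[38;2;175;175;175m[48;2;108;108;108m🬝[38;2;175;175;175m[48;2;108;108;108m🬎[38;2;175;175;175m[48;2;108;108;108m🬎[38;2;175;175;175m[48;2;108;108;108m🬆[38;2;175;175;175m[48;2;108;108;108m🬂[38;2;175;175;175m[48;2;108;108;108m🬂[38;2;175;175;175m[48;2;108;108;108m🬀[38;2;108;108;108m[48;2;108;108;108m [38;2;108;108;108m[48;2;108;108;108m [38;2;108;108;108m[48;2;108;108;108m [0m
[38;2;108;108;108m[48;2;20;25;24m▐[38;2;108;108;108m[48;2;108;108;108m [38;2;108;108;108m[48;2;108;108;108m [38;2;108;108;108m[48;2;108;108;108m [38;2;108;108;108m[48;2;108;108;108m [38;2;108;108;108m[48;2;108;108;108m [38;2;108;108;108m[48;2;108;108;108m [38;2;108;108;108m[48;2;108;108;108m [38;2;108;108;108m[48;2;108;108;108m [38;2;108;108;108m[48;2;108;108;108m [0m
[38;2;16;20;20m[48;2;15;18;19m🬎[38;2;108;108;108m[48;2;15;18;19m🬬[38;2;108;108;108m[48;2;108;108;108m [38;2;108;108;108m[48;2;108;108;108m [38;2;108;108;108m[48;2;108;108;108m [38;2;108;108;108m[48;2;108;108;108m [38;2;108;108;108m[48;2;108;108;108m [38;2;108;108;108m[48;2;108;108;108m [38;2;108;108;108m[48;2;108;108;108m [38;2;108;108;108m[48;2;15;19;19m🬕[0m
[38;2;12;15;16m[48;2;11;12;14m🬎[38;2;108;108;108m[48;2;11;13;15m🬉[38;2;108;108;108m[48;2;108;108;108m [38;2;108;108;108m[48;2;108;108;108m [38;2;108;108;108m[48;2;108;108;108m [38;2;108;108;108m[48;2;108;108;108m [38;2;108;108;108m[48;2;108;108;108m [38;2;108;108;108m[48;2;108;108;108m [38;2;108;108;108m[48;2;11;12;14m🬝[38;2;12;15;16m[48;2;11;12;14m🬎[0m
[38;2;9;10;13m[48;2;7;7;10m🬂[38;2;9;10;13m[48;2;7;7;10m🬂[38;2;108;108;108m[48;2;7;7;10m🬨[38;2;108;108;108m[48;2;108;108;108m [38;2;108;108;108m[48;2;108;108;108m [38;2;108;108;108m[48;2;108;108;108m [38;2;108;108;108m[48;2;108;108;108m [38;2;108;108;108m[48;2;7;7;10m🬝[38;2;108;108;108m[48;2;7;8;11m🬀[38;2;9;10;13m[48;2;7;7;10m🬂[0m
</frame>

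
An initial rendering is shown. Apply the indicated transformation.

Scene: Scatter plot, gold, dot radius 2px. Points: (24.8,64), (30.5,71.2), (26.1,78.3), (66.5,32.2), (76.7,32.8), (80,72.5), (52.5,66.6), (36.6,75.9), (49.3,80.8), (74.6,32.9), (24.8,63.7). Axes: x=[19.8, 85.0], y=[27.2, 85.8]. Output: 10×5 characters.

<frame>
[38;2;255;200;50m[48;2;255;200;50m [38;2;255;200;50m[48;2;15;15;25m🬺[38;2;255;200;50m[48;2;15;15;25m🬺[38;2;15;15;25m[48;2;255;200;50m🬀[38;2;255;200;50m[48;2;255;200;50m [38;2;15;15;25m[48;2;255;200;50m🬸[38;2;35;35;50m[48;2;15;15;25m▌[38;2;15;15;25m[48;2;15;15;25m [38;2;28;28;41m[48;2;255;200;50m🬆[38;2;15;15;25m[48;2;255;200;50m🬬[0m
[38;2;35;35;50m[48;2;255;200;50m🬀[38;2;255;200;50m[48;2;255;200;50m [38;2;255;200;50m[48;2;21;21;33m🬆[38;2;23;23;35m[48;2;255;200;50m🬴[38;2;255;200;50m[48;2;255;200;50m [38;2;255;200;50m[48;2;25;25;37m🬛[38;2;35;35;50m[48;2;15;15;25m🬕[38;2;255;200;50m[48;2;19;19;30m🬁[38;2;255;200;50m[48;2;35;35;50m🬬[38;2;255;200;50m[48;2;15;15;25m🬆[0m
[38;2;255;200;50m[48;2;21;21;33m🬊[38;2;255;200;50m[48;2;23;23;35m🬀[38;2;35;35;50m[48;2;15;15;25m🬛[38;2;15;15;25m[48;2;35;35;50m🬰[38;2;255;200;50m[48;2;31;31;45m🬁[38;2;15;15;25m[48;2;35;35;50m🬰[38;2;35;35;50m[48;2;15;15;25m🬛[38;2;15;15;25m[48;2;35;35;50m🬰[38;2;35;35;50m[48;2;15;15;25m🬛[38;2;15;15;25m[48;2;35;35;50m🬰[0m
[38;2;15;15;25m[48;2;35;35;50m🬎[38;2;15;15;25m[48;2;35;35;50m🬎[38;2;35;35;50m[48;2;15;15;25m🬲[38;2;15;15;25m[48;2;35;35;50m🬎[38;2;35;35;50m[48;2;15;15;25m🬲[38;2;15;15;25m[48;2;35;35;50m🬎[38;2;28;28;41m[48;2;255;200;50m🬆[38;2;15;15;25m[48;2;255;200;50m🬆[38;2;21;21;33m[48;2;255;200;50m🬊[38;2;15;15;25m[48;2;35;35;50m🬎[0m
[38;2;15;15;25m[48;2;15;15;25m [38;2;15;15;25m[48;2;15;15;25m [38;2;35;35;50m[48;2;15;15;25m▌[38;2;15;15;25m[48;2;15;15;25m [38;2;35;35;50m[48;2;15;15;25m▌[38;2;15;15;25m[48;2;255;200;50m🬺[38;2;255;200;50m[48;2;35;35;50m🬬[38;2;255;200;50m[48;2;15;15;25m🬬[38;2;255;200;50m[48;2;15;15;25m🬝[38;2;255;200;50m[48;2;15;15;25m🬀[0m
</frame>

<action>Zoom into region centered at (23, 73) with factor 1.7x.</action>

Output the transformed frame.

<frame>
[38;2;15;15;25m[48;2;15;15;25m [38;2;15;15;25m[48;2;15;15;25m [38;2;35;35;50m[48;2;15;15;25m▌[38;2;15;15;25m[48;2;15;15;25m [38;2;35;35;50m[48;2;15;15;25m▌[38;2;15;15;25m[48;2;255;200;50m🬝[38;2;35;35;50m[48;2;15;15;25m▌[38;2;15;15;25m[48;2;15;15;25m [38;2;35;35;50m[48;2;15;15;25m▌[38;2;15;15;25m[48;2;15;15;25m [0m
[38;2;35;35;50m[48;2;15;15;25m🬂[38;2;35;35;50m[48;2;15;15;25m🬂[38;2;35;35;50m[48;2;15;15;25m🬕[38;2;35;35;50m[48;2;15;15;25m🬂[38;2;255;200;50m[48;2;31;31;45m🬇[38;2;255;200;50m[48;2;255;200;50m [38;2;255;200;50m[48;2;35;35;50m🬺[38;2;28;28;41m[48;2;255;200;50m🬆[38;2;255;200;50m[48;2;35;35;50m🬺[38;2;23;23;35m[48;2;255;200;50m🬬[0m
[38;2;15;15;25m[48;2;35;35;50m🬰[38;2;15;15;25m[48;2;35;35;50m🬰[38;2;35;35;50m[48;2;15;15;25m🬛[38;2;15;15;25m[48;2;35;35;50m🬰[38;2;35;35;50m[48;2;15;15;25m🬛[38;2;21;21;33m[48;2;255;200;50m🬣[38;2;255;200;50m[48;2;255;200;50m [38;2;255;200;50m[48;2;15;15;25m🬝[38;2;255;200;50m[48;2;28;28;41m🬆[38;2;15;15;25m[48;2;35;35;50m🬰[0m
[38;2;15;15;25m[48;2;35;35;50m🬎[38;2;15;15;25m[48;2;35;35;50m🬎[38;2;35;35;50m[48;2;15;15;25m🬲[38;2;15;15;25m[48;2;35;35;50m🬎[38;2;35;35;50m[48;2;255;200;50m🬐[38;2;255;200;50m[48;2;255;200;50m [38;2;255;200;50m[48;2;30;30;43m🬅[38;2;15;15;25m[48;2;35;35;50m🬎[38;2;35;35;50m[48;2;15;15;25m🬲[38;2;15;15;25m[48;2;35;35;50m🬎[0m
[38;2;15;15;25m[48;2;15;15;25m [38;2;15;15;25m[48;2;15;15;25m [38;2;35;35;50m[48;2;15;15;25m▌[38;2;15;15;25m[48;2;15;15;25m [38;2;35;35;50m[48;2;15;15;25m▌[38;2;255;200;50m[48;2;15;15;25m🬀[38;2;35;35;50m[48;2;15;15;25m▌[38;2;15;15;25m[48;2;15;15;25m [38;2;35;35;50m[48;2;15;15;25m▌[38;2;15;15;25m[48;2;15;15;25m [0m
</frame>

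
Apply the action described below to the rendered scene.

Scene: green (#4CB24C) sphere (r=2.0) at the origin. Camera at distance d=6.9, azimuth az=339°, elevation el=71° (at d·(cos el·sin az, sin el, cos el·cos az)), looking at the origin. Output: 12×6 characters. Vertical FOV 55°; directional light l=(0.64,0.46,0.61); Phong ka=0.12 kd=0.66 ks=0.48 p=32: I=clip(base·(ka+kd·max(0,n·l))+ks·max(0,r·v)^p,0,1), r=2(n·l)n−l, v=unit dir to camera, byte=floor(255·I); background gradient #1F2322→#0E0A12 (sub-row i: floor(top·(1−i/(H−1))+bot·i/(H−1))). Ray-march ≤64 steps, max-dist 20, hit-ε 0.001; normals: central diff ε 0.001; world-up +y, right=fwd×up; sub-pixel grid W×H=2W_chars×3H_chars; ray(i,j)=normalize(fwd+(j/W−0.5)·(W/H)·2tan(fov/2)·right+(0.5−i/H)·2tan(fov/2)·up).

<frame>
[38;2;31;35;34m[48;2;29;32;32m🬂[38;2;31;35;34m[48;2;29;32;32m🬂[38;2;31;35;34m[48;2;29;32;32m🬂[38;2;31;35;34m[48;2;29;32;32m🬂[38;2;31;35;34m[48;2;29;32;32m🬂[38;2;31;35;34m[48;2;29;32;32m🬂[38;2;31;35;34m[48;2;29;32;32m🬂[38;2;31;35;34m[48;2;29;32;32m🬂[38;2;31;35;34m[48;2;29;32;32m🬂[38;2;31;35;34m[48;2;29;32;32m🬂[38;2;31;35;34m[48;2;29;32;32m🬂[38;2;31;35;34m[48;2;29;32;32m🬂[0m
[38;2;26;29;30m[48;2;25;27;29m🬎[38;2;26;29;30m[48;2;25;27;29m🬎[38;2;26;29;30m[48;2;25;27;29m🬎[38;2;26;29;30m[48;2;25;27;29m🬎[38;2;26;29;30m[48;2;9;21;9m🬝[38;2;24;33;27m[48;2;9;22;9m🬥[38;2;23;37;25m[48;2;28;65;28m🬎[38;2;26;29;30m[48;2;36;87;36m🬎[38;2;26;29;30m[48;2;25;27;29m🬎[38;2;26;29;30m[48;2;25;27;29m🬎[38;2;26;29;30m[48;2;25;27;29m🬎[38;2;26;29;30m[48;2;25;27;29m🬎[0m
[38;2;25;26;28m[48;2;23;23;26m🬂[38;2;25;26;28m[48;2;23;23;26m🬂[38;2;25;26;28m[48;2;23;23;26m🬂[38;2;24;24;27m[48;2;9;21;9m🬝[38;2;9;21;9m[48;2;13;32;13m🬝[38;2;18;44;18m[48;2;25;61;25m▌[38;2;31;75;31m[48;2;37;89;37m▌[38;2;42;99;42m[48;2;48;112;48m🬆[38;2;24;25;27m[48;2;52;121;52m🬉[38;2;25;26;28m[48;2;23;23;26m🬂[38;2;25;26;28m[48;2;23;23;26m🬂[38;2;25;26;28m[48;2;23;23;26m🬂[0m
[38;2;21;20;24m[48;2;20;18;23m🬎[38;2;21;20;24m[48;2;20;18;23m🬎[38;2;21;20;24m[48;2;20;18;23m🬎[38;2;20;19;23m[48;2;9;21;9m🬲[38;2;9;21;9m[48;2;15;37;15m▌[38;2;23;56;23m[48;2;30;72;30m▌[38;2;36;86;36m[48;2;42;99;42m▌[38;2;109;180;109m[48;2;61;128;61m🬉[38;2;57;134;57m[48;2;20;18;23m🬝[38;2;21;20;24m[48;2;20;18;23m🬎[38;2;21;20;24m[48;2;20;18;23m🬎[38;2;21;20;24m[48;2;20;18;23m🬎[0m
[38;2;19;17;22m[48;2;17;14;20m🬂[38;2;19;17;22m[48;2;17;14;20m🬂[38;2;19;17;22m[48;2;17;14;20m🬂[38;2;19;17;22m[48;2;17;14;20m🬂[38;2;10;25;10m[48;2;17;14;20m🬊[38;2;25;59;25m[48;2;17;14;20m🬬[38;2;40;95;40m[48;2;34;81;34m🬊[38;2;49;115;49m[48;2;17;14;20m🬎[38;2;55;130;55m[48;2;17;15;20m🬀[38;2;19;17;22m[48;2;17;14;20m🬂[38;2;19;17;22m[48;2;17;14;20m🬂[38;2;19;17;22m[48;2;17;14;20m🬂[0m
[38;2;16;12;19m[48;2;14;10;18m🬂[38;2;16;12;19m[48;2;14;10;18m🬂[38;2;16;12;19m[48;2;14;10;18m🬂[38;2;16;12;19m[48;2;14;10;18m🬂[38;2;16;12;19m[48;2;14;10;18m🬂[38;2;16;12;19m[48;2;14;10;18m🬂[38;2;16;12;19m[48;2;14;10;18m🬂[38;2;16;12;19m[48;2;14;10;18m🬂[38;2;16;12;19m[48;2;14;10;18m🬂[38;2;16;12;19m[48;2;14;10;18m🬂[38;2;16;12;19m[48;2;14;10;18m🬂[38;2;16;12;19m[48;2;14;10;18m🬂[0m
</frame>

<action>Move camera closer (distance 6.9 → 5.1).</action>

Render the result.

<frame>
[38;2;31;35;34m[48;2;29;32;32m🬂[38;2;31;35;34m[48;2;29;32;32m🬂[38;2;31;35;34m[48;2;29;32;32m🬂[38;2;31;35;34m[48;2;29;32;32m🬂[38;2;31;35;34m[48;2;29;32;32m🬂[38;2;30;34;33m[48;2;11;27;11m🬎[38;2;30;34;33m[48;2;21;50;21m🬎[38;2;25;60;25m[48;2;30;33;33m🬏[38;2;31;35;34m[48;2;29;32;32m🬂[38;2;31;35;34m[48;2;29;32;32m🬂[38;2;31;35;34m[48;2;29;32;32m🬂[38;2;31;35;34m[48;2;29;32;32m🬂[0m
[38;2;26;29;30m[48;2;25;27;29m🬎[38;2;26;29;30m[48;2;25;27;29m🬎[38;2;26;29;30m[48;2;25;27;29m🬎[38;2;26;29;30m[48;2;9;21;9m🬆[38;2;9;22;9m[48;2;15;37;15m🬕[38;2;18;44;18m[48;2;24;57;24m🬆[38;2;27;65;27m[48;2;32;76;32m🬆[38;2;34;81;34m[48;2;39;92;39m🬆[38;2;27;30;31m[48;2;42;100;42m🬁[38;2;48;113;48m[48;2;26;29;30m🬏[38;2;26;29;30m[48;2;25;27;29m🬎[38;2;26;29;30m[48;2;25;27;29m🬎[0m
[38;2;25;26;28m[48;2;23;23;26m🬂[38;2;25;26;28m[48;2;23;23;26m🬂[38;2;24;24;27m[48;2;9;21;9m🬕[38;2;9;21;9m[48;2;12;28;12m🬝[38;2;16;38;16m[48;2;21;50;21m▌[38;2;25;61;25m[48;2;30;71;30m▌[38;2;34;80;34m[48;2;37;88;37m▌[38;2;41;97;41m[48;2;46;107;46m🬕[38;2;48;113;48m[48;2;55;123;55m🬎[38;2;25;26;28m[48;2;53;127;53m🬁[38;2;25;26;28m[48;2;23;23;26m🬂[38;2;25;26;28m[48;2;23;23;26m🬂[0m
[38;2;21;20;24m[48;2;20;18;23m🬎[38;2;21;20;24m[48;2;20;18;23m🬎[38;2;21;19;24m[48;2;9;21;9m▌[38;2;9;21;9m[48;2;13;31;13m▌[38;2;19;45;19m[48;2;24;57;24m▌[38;2;28;68;28m[48;2;32;77;32m▌[38;2;36;86;36m[48;2;40;94;40m▌[38;2;45;104;45m[48;2;77;140;77m▌[38;2;136;203;136m[48;2;70;141;70m🬄[38;2;56;131;56m[48;2;58;137;58m▌[38;2;21;20;24m[48;2;20;18;23m🬎[38;2;21;20;24m[48;2;20;18;23m🬎[0m
[38;2;19;17;22m[48;2;17;14;20m🬂[38;2;19;17;22m[48;2;17;14;20m🬂[38;2;19;17;22m[48;2;17;14;20m🬂[38;2;10;24;10m[48;2;17;14;20m🬬[38;2;24;56;24m[48;2;17;43;17m▐[38;2;33;78;33m[48;2;28;67;28m▐[38;2;41;96;41m[48;2;37;87;37m▐[38;2;48;113;48m[48;2;44;104;44m▐[38;2;53;126;53m[48;2;51;120;51m▐[38;2;56;133;56m[48;2;17;15;20m🬄[38;2;19;17;22m[48;2;17;14;20m🬂[38;2;19;17;22m[48;2;17;14;20m🬂[0m
[38;2;16;12;19m[48;2;14;10;18m🬂[38;2;16;12;19m[48;2;14;10;18m🬂[38;2;16;12;19m[48;2;14;10;18m🬂[38;2;16;12;19m[48;2;14;10;18m🬂[38;2;20;47;20m[48;2;13;13;16m🬁[38;2;26;62;26m[48;2;14;10;18m🬎[38;2;36;85;36m[48;2;14;10;18m🬎[38;2;43;101;43m[48;2;14;10;18m🬆[38;2;49;115;49m[48;2;14;10;18m🬀[38;2;16;12;19m[48;2;14;10;18m🬂[38;2;16;12;19m[48;2;14;10;18m🬂[38;2;16;12;19m[48;2;14;10;18m🬂[0m
</frame>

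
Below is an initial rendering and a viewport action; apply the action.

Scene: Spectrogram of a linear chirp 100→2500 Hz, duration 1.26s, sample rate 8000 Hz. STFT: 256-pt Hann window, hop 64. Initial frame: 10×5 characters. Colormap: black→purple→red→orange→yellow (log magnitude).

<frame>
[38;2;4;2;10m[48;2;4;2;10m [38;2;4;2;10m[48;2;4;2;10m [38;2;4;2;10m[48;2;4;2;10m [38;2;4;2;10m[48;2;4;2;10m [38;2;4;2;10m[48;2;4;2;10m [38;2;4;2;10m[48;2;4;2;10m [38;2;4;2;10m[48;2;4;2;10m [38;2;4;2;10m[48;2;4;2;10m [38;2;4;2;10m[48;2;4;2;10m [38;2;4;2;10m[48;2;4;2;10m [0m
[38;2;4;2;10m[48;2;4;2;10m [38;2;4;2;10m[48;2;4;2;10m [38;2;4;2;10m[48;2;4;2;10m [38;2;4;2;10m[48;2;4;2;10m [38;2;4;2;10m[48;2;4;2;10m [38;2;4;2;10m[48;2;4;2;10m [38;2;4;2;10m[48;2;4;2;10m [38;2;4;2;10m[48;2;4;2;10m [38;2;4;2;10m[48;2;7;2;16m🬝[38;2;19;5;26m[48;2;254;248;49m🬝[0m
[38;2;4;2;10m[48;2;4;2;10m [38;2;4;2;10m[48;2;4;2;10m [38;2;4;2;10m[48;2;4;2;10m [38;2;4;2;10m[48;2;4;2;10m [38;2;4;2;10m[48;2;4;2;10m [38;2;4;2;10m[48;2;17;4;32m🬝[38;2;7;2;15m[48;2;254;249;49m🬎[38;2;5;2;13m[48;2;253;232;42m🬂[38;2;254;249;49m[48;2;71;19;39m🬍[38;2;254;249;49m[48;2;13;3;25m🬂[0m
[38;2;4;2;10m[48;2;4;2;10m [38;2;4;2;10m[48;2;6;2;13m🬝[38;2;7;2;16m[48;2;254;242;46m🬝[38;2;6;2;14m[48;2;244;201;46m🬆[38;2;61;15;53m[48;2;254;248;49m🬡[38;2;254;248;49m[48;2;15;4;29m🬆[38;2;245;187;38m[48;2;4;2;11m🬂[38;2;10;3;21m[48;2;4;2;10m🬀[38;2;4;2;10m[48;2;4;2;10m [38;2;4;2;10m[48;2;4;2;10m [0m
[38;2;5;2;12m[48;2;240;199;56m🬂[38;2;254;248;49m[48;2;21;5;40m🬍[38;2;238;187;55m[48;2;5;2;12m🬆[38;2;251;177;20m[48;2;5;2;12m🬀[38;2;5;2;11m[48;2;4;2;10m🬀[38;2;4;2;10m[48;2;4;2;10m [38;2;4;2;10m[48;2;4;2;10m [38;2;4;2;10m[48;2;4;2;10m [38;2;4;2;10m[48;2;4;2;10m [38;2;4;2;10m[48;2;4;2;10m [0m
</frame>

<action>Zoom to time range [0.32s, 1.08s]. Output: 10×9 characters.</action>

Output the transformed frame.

<frame>
[38;2;4;2;10m[48;2;4;2;10m [38;2;4;2;10m[48;2;4;2;10m [38;2;4;2;10m[48;2;4;2;10m [38;2;4;2;10m[48;2;4;2;10m [38;2;4;2;10m[48;2;4;2;10m [38;2;4;2;10m[48;2;4;2;10m [38;2;4;2;10m[48;2;4;2;10m [38;2;4;2;10m[48;2;4;2;10m [38;2;4;2;10m[48;2;4;2;10m [38;2;4;2;10m[48;2;4;2;10m [0m
[38;2;4;2;10m[48;2;4;2;10m [38;2;4;2;10m[48;2;4;2;10m [38;2;4;2;10m[48;2;4;2;10m [38;2;4;2;10m[48;2;4;2;10m [38;2;4;2;10m[48;2;4;2;10m [38;2;4;2;10m[48;2;4;2;10m [38;2;4;2;10m[48;2;4;2;10m [38;2;4;2;10m[48;2;4;2;10m [38;2;4;2;10m[48;2;4;2;10m [38;2;4;2;10m[48;2;4;2;10m [0m
[38;2;4;2;10m[48;2;4;2;10m [38;2;4;2;10m[48;2;4;2;10m [38;2;4;2;10m[48;2;4;2;10m [38;2;4;2;10m[48;2;4;2;10m [38;2;4;2;10m[48;2;4;2;10m [38;2;4;2;10m[48;2;4;2;10m [38;2;4;2;10m[48;2;4;2;10m [38;2;4;2;10m[48;2;4;2;10m [38;2;4;2;10m[48;2;4;2;10m [38;2;4;2;10m[48;2;4;2;10m [0m
[38;2;4;2;10m[48;2;4;2;10m [38;2;4;2;10m[48;2;4;2;10m [38;2;4;2;10m[48;2;4;2;10m [38;2;4;2;10m[48;2;4;2;10m [38;2;4;2;10m[48;2;4;2;10m [38;2;4;2;10m[48;2;4;2;10m [38;2;4;2;10m[48;2;4;2;10m [38;2;4;2;10m[48;2;4;2;10m [38;2;4;2;10m[48;2;4;2;11m🬝[38;2;4;2;11m[48;2;17;4;31m🬝[0m
[38;2;4;2;10m[48;2;4;2;10m [38;2;4;2;10m[48;2;4;2;10m [38;2;4;2;10m[48;2;4;2;10m [38;2;4;2;10m[48;2;4;2;10m [38;2;4;2;10m[48;2;4;2;10m [38;2;4;2;10m[48;2;6;2;14m🬝[38;2;5;2;12m[48;2;37;8;65m🬝[38;2;10;3;21m[48;2;253;236;44m🬎[38;2;12;3;23m[48;2;253;224;39m🬂[38;2;254;249;49m[48;2;124;33;62m🬍[0m
[38;2;4;2;10m[48;2;4;2;10m [38;2;4;2;10m[48;2;4;2;11m🬝[38;2;4;2;10m[48;2;7;2;15m🬝[38;2;6;2;14m[48;2;142;36;83m🬝[38;2;15;4;30m[48;2;254;246;48m🬎[38;2;20;5;38m[48;2;253;230;41m🬂[38;2;253;230;42m[48;2;24;6;44m🬎[38;2;253;229;41m[48;2;35;9;33m🬂[38;2;49;11;85m[48;2;5;2;12m🬀[38;2;6;2;13m[48;2;4;2;10m🬀[0m
[38;2;7;2;16m[48;2;239;130;24m🬝[38;2;51;13;35m[48;2;254;249;49m🬎[38;2;16;4;30m[48;2;244;194;44m🬀[38;2;242;202;53m[48;2;14;3;26m🬎[38;2;252;207;32m[48;2;8;2;17m🬂[38;2;27;6;49m[48;2;4;2;11m🬀[38;2;5;2;12m[48;2;4;2;10m🬀[38;2;4;2;10m[48;2;4;2;10m [38;2;4;2;10m[48;2;4;2;10m [38;2;4;2;10m[48;2;4;2;10m [0m
[38;2;253;240;45m[48;2;30;7;40m🬆[38;2;254;249;49m[48;2;40;11;27m🬀[38;2;16;4;31m[48;2;4;2;11m🬀[38;2;5;2;11m[48;2;4;2;10m🬀[38;2;4;2;10m[48;2;4;2;10m [38;2;4;2;10m[48;2;4;2;10m [38;2;4;2;10m[48;2;4;2;10m [38;2;4;2;10m[48;2;4;2;10m [38;2;4;2;10m[48;2;4;2;10m [38;2;4;2;10m[48;2;4;2;10m [0m
[38;2;5;2;11m[48;2;4;2;10m🬀[38;2;4;2;10m[48;2;4;2;10m [38;2;4;2;10m[48;2;4;2;10m [38;2;4;2;10m[48;2;4;2;10m [38;2;4;2;10m[48;2;4;2;10m [38;2;4;2;10m[48;2;4;2;10m [38;2;4;2;10m[48;2;4;2;10m [38;2;4;2;10m[48;2;4;2;10m [38;2;4;2;10m[48;2;4;2;10m [38;2;4;2;10m[48;2;4;2;10m [0m
</frame>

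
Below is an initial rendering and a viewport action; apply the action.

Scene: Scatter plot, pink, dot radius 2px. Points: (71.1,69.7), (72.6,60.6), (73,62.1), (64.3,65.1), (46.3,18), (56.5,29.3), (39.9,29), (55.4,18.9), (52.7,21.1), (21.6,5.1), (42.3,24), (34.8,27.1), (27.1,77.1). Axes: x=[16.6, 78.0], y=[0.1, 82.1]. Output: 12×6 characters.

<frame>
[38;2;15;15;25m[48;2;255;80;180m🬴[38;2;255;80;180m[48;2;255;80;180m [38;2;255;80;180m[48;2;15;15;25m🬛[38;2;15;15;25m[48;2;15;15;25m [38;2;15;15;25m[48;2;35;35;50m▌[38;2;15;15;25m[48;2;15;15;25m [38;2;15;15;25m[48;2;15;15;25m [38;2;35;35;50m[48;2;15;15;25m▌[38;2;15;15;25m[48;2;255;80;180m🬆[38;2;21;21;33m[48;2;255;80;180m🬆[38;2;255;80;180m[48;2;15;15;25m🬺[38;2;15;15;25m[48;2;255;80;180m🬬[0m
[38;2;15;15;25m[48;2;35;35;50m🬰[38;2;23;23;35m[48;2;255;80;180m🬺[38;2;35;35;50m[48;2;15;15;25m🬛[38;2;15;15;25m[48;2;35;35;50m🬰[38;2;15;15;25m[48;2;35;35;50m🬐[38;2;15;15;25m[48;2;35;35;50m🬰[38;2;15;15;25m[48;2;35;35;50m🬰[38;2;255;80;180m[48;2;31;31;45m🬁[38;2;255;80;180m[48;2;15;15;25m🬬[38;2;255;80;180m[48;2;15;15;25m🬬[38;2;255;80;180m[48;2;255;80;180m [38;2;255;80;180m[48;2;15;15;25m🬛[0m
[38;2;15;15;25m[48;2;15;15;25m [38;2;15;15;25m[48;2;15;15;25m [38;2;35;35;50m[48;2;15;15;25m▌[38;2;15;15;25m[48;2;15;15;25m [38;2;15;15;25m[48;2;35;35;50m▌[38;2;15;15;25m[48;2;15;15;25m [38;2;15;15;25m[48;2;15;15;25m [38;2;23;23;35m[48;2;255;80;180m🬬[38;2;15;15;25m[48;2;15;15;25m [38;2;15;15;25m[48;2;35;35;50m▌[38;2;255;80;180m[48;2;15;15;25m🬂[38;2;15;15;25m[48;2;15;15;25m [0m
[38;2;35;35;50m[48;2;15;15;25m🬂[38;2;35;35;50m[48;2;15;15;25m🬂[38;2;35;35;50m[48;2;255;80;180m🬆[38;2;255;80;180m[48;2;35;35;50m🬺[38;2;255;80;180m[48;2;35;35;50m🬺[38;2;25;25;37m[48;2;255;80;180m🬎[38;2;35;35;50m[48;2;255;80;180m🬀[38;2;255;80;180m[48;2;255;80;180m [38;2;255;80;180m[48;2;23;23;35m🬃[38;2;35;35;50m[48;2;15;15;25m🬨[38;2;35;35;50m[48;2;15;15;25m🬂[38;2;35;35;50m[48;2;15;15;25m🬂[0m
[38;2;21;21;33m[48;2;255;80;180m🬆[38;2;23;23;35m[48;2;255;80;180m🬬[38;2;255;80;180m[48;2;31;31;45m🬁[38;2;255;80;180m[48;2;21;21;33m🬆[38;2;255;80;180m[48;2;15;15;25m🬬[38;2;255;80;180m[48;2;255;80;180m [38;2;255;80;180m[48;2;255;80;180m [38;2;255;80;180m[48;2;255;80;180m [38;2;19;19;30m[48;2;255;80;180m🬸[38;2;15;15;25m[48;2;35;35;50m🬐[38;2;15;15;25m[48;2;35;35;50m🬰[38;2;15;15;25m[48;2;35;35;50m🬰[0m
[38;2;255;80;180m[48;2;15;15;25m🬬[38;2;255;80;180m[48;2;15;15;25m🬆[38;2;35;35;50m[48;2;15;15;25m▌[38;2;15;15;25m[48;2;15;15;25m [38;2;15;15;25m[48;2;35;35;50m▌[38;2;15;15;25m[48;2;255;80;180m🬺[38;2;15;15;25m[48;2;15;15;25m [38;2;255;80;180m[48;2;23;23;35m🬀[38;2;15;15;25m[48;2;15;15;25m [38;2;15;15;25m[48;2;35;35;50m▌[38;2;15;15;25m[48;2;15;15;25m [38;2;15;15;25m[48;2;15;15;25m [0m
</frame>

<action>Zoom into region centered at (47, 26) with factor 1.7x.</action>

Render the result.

<frame>
[38;2;15;15;25m[48;2;15;15;25m [38;2;15;15;25m[48;2;15;15;25m [38;2;35;35;50m[48;2;15;15;25m▌[38;2;15;15;25m[48;2;15;15;25m [38;2;15;15;25m[48;2;35;35;50m▌[38;2;15;15;25m[48;2;15;15;25m [38;2;15;15;25m[48;2;15;15;25m [38;2;35;35;50m[48;2;15;15;25m▌[38;2;15;15;25m[48;2;15;15;25m [38;2;15;15;25m[48;2;35;35;50m▌[38;2;15;15;25m[48;2;15;15;25m [38;2;15;15;25m[48;2;15;15;25m [0m
[38;2;15;15;25m[48;2;35;35;50m🬰[38;2;15;15;25m[48;2;35;35;50m🬰[38;2;35;35;50m[48;2;15;15;25m🬛[38;2;23;23;35m[48;2;255;80;180m🬬[38;2;15;15;25m[48;2;35;35;50m🬐[38;2;15;15;25m[48;2;35;35;50m🬰[38;2;15;15;25m[48;2;35;35;50m🬰[38;2;35;35;50m[48;2;15;15;25m🬛[38;2;23;23;35m[48;2;255;80;180m🬝[38;2;15;15;25m[48;2;35;35;50m🬐[38;2;15;15;25m[48;2;35;35;50m🬰[38;2;15;15;25m[48;2;35;35;50m🬰[0m
[38;2;15;15;25m[48;2;255;80;180m🬝[38;2;15;15;25m[48;2;255;80;180m🬀[38;2;35;35;50m[48;2;255;80;180m🬀[38;2;255;80;180m[48;2;255;80;180m [38;2;28;28;41m[48;2;255;80;180m🬊[38;2;15;15;25m[48;2;15;15;25m [38;2;15;15;25m[48;2;15;15;25m [38;2;30;30;43m[48;2;255;80;180m🬕[38;2;255;80;180m[48;2;255;80;180m [38;2;255;80;180m[48;2;35;35;50m🬛[38;2;15;15;25m[48;2;15;15;25m [38;2;15;15;25m[48;2;15;15;25m [0m
[38;2;35;35;50m[48;2;15;15;25m🬂[38;2;255;80;180m[48;2;15;15;25m🬊[38;2;255;80;180m[48;2;27;27;40m🬀[38;2;255;80;180m[48;2;15;15;25m🬊[38;2;255;80;180m[48;2;255;80;180m [38;2;255;80;180m[48;2;255;80;180m [38;2;35;35;50m[48;2;255;80;180m🬂[38;2;255;80;180m[48;2;255;80;180m [38;2;255;80;180m[48;2;255;80;180m [38;2;31;31;45m[48;2;255;80;180m🬬[38;2;35;35;50m[48;2;15;15;25m🬂[38;2;35;35;50m[48;2;15;15;25m🬂[0m
[38;2;15;15;25m[48;2;35;35;50m🬰[38;2;15;15;25m[48;2;35;35;50m🬰[38;2;35;35;50m[48;2;15;15;25m🬛[38;2;15;15;25m[48;2;35;35;50m🬰[38;2;15;15;25m[48;2;35;35;50m🬐[38;2;255;80;180m[48;2;21;21;33m🬊[38;2;255;80;180m[48;2;23;23;35m🬀[38;2;255;80;180m[48;2;31;31;45m🬁[38;2;255;80;180m[48;2;21;21;33m🬆[38;2;15;15;25m[48;2;35;35;50m🬐[38;2;15;15;25m[48;2;35;35;50m🬰[38;2;15;15;25m[48;2;35;35;50m🬰[0m
[38;2;15;15;25m[48;2;15;15;25m [38;2;15;15;25m[48;2;15;15;25m [38;2;35;35;50m[48;2;15;15;25m▌[38;2;15;15;25m[48;2;15;15;25m [38;2;15;15;25m[48;2;35;35;50m▌[38;2;15;15;25m[48;2;15;15;25m [38;2;15;15;25m[48;2;15;15;25m [38;2;35;35;50m[48;2;15;15;25m▌[38;2;15;15;25m[48;2;15;15;25m [38;2;15;15;25m[48;2;35;35;50m▌[38;2;15;15;25m[48;2;15;15;25m [38;2;15;15;25m[48;2;15;15;25m [0m
</frame>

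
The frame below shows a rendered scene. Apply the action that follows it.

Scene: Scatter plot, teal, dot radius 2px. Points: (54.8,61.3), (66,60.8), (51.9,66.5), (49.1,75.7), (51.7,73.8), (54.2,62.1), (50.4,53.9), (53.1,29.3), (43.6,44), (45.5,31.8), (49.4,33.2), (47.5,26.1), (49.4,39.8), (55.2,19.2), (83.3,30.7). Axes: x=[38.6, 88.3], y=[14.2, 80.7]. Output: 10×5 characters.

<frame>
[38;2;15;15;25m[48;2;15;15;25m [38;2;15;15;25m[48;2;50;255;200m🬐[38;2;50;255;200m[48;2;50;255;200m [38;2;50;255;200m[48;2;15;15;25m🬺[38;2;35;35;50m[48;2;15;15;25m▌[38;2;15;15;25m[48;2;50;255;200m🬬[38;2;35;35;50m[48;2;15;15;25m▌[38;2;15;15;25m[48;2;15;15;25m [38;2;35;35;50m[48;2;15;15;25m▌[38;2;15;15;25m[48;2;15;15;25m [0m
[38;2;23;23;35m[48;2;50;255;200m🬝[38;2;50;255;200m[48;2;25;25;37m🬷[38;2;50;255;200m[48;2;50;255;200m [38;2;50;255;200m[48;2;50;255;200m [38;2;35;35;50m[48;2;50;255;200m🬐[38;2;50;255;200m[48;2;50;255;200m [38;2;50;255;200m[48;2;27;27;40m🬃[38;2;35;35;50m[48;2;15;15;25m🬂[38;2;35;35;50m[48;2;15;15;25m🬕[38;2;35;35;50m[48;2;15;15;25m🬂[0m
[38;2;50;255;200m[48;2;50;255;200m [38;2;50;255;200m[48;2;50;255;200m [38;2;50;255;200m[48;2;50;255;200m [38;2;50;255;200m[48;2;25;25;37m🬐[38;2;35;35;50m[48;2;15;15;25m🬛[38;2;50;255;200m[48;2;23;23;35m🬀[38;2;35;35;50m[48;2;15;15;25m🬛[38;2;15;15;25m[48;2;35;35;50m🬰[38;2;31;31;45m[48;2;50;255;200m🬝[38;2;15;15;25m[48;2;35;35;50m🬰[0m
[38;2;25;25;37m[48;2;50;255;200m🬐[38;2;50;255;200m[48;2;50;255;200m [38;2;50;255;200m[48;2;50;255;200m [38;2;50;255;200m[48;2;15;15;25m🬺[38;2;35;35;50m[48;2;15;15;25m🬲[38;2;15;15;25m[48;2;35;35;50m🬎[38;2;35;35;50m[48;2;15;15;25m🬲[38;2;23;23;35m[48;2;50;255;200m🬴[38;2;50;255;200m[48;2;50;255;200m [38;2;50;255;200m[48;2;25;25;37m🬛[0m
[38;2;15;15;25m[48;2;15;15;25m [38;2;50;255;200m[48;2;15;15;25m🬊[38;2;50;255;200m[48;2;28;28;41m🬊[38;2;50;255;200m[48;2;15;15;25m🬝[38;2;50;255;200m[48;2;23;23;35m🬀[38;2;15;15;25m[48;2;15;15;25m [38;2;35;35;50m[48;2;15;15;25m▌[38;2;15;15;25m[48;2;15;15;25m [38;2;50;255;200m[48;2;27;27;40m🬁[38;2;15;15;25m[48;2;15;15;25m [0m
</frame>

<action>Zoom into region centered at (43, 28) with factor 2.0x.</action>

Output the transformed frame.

<frame>
[38;2;15;15;25m[48;2;15;15;25m [38;2;15;15;25m[48;2;15;15;25m [38;2;35;35;50m[48;2;15;15;25m▌[38;2;15;15;25m[48;2;50;255;200m🬺[38;2;50;255;200m[48;2;35;35;50m🬬[38;2;50;255;200m[48;2;15;15;25m🬆[38;2;28;28;41m[48;2;50;255;200m🬆[38;2;50;255;200m[48;2;15;15;25m🬺[38;2;23;23;35m[48;2;50;255;200m🬬[38;2;15;15;25m[48;2;15;15;25m [0m
[38;2;35;35;50m[48;2;15;15;25m🬂[38;2;35;35;50m[48;2;15;15;25m🬂[38;2;35;35;50m[48;2;15;15;25m🬕[38;2;35;35;50m[48;2;15;15;25m🬂[38;2;31;31;45m[48;2;50;255;200m🬝[38;2;35;35;50m[48;2;50;255;200m🬀[38;2;35;35;50m[48;2;50;255;200m🬀[38;2;50;255;200m[48;2;50;255;200m [38;2;35;35;50m[48;2;50;255;200m🬂[38;2;23;23;35m[48;2;50;255;200m🬬[0m
[38;2;15;15;25m[48;2;35;35;50m🬰[38;2;15;15;25m[48;2;35;35;50m🬰[38;2;35;35;50m[48;2;15;15;25m🬛[38;2;15;15;25m[48;2;35;35;50m🬰[38;2;35;35;50m[48;2;15;15;25m🬛[38;2;50;255;200m[48;2;15;15;25m🬬[38;2;50;255;200m[48;2;50;255;200m [38;2;50;255;200m[48;2;21;21;33m🬆[38;2;50;255;200m[48;2;35;35;50m🬬[38;2;50;255;200m[48;2;25;25;37m🬕[0m
[38;2;15;15;25m[48;2;35;35;50m🬎[38;2;15;15;25m[48;2;35;35;50m🬎[38;2;35;35;50m[48;2;15;15;25m🬲[38;2;15;15;25m[48;2;35;35;50m🬎[38;2;35;35;50m[48;2;15;15;25m🬲[38;2;15;15;25m[48;2;35;35;50m🬎[38;2;50;255;200m[48;2;27;27;40m🬀[38;2;15;15;25m[48;2;35;35;50m🬎[38;2;35;35;50m[48;2;50;255;200m🬐[38;2;50;255;200m[48;2;50;255;200m [0m
[38;2;15;15;25m[48;2;15;15;25m [38;2;15;15;25m[48;2;15;15;25m [38;2;35;35;50m[48;2;15;15;25m▌[38;2;15;15;25m[48;2;15;15;25m [38;2;35;35;50m[48;2;15;15;25m▌[38;2;15;15;25m[48;2;15;15;25m [38;2;35;35;50m[48;2;15;15;25m▌[38;2;15;15;25m[48;2;15;15;25m [38;2;35;35;50m[48;2;15;15;25m▌[38;2;50;255;200m[48;2;15;15;25m🬀[0m
</frame>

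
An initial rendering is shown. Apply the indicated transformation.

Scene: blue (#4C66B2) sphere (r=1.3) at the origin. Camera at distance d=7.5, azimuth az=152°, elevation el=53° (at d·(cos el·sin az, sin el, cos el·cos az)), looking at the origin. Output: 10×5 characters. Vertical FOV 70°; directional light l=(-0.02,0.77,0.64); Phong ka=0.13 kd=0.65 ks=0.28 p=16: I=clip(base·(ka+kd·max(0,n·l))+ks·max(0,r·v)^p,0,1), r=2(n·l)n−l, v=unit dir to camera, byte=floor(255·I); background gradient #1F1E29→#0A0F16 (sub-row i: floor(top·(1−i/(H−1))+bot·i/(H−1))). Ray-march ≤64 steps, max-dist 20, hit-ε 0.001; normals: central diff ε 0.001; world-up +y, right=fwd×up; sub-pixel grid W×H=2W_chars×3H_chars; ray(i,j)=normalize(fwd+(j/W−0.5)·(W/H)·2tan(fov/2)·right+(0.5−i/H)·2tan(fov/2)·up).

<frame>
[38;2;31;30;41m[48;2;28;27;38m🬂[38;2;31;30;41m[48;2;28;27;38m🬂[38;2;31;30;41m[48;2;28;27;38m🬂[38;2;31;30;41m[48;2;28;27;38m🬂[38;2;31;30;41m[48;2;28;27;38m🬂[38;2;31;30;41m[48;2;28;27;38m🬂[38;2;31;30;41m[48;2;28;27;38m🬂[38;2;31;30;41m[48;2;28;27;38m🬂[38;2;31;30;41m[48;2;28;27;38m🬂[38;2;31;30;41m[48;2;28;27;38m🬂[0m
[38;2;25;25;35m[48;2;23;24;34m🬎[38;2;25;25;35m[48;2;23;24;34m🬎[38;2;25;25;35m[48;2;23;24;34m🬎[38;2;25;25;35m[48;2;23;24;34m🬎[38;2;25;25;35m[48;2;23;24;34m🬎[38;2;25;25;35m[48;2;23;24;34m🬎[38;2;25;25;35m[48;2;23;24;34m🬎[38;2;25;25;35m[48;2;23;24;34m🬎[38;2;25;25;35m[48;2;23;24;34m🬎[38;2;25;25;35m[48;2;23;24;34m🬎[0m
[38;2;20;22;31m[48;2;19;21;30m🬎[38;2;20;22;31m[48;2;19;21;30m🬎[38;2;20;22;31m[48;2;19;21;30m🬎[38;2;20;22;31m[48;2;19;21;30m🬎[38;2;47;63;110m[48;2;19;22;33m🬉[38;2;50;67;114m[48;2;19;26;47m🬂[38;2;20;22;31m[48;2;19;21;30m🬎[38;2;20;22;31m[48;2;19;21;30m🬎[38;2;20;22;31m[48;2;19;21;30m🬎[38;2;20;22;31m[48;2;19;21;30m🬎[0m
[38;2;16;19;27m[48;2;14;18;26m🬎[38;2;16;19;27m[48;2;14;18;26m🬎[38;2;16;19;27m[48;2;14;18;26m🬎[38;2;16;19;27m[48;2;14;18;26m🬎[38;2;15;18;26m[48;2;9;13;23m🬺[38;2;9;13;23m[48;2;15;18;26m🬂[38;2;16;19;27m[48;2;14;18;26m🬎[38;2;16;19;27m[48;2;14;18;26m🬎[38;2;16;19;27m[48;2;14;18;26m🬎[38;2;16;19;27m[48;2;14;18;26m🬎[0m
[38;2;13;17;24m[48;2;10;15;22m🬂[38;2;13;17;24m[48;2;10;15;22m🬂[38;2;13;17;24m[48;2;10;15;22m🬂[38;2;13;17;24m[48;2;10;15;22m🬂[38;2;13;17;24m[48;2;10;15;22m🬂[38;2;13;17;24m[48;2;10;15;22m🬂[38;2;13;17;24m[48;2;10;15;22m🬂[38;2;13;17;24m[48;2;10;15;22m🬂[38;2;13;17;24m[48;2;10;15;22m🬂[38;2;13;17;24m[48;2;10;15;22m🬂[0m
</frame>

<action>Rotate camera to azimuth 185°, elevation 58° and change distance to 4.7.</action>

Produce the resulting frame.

<frame>
[38;2;31;30;41m[48;2;28;27;38m🬂[38;2;31;30;41m[48;2;28;27;38m🬂[38;2;31;30;41m[48;2;28;27;38m🬂[38;2;31;30;41m[48;2;28;27;38m🬂[38;2;31;30;41m[48;2;28;27;38m🬂[38;2;31;30;41m[48;2;28;27;38m🬂[38;2;31;30;41m[48;2;28;27;38m🬂[38;2;31;30;41m[48;2;28;27;38m🬂[38;2;31;30;41m[48;2;28;27;38m🬂[38;2;31;30;41m[48;2;28;27;38m🬂[0m
[38;2;25;25;35m[48;2;23;24;34m🬎[38;2;25;25;35m[48;2;23;24;34m🬎[38;2;25;25;35m[48;2;23;24;34m🬎[38;2;25;25;35m[48;2;23;24;34m🬎[38;2;25;25;35m[48;2;51;69;120m🬝[38;2;25;25;35m[48;2;59;77;131m🬎[38;2;25;25;35m[48;2;23;24;34m🬎[38;2;25;25;35m[48;2;23;24;34m🬎[38;2;25;25;35m[48;2;23;24;34m🬎[38;2;25;25;35m[48;2;23;24;34m🬎[0m
[38;2;20;22;31m[48;2;19;21;30m🬎[38;2;20;22;31m[48;2;19;21;30m🬎[38;2;20;22;31m[48;2;19;21;30m🬎[38;2;20;24;37m[48;2;16;18;28m🬊[38;2;36;49;85m[48;2;20;26;46m🬊[38;2;60;75;117m[48;2;25;33;59m🬂[38;2;36;48;85m[48;2;19;25;42m🬄[38;2;20;22;31m[48;2;19;21;30m🬎[38;2;20;22;31m[48;2;19;21;30m🬎[38;2;20;22;31m[48;2;19;21;30m🬎[0m
[38;2;16;19;27m[48;2;14;18;26m🬎[38;2;16;19;27m[48;2;14;18;26m🬎[38;2;16;19;27m[48;2;14;18;26m🬎[38;2;16;19;27m[48;2;14;18;26m🬎[38;2;9;13;23m[48;2;14;18;26m🬊[38;2;9;13;23m[48;2;14;18;26m🬎[38;2;9;13;23m[48;2;15;18;26m🬀[38;2;16;19;27m[48;2;14;18;26m🬎[38;2;16;19;27m[48;2;14;18;26m🬎[38;2;16;19;27m[48;2;14;18;26m🬎[0m
[38;2;13;17;24m[48;2;10;15;22m🬂[38;2;13;17;24m[48;2;10;15;22m🬂[38;2;13;17;24m[48;2;10;15;22m🬂[38;2;13;17;24m[48;2;10;15;22m🬂[38;2;13;17;24m[48;2;10;15;22m🬂[38;2;13;17;24m[48;2;10;15;22m🬂[38;2;13;17;24m[48;2;10;15;22m🬂[38;2;13;17;24m[48;2;10;15;22m🬂[38;2;13;17;24m[48;2;10;15;22m🬂[38;2;13;17;24m[48;2;10;15;22m🬂[0m
</frame>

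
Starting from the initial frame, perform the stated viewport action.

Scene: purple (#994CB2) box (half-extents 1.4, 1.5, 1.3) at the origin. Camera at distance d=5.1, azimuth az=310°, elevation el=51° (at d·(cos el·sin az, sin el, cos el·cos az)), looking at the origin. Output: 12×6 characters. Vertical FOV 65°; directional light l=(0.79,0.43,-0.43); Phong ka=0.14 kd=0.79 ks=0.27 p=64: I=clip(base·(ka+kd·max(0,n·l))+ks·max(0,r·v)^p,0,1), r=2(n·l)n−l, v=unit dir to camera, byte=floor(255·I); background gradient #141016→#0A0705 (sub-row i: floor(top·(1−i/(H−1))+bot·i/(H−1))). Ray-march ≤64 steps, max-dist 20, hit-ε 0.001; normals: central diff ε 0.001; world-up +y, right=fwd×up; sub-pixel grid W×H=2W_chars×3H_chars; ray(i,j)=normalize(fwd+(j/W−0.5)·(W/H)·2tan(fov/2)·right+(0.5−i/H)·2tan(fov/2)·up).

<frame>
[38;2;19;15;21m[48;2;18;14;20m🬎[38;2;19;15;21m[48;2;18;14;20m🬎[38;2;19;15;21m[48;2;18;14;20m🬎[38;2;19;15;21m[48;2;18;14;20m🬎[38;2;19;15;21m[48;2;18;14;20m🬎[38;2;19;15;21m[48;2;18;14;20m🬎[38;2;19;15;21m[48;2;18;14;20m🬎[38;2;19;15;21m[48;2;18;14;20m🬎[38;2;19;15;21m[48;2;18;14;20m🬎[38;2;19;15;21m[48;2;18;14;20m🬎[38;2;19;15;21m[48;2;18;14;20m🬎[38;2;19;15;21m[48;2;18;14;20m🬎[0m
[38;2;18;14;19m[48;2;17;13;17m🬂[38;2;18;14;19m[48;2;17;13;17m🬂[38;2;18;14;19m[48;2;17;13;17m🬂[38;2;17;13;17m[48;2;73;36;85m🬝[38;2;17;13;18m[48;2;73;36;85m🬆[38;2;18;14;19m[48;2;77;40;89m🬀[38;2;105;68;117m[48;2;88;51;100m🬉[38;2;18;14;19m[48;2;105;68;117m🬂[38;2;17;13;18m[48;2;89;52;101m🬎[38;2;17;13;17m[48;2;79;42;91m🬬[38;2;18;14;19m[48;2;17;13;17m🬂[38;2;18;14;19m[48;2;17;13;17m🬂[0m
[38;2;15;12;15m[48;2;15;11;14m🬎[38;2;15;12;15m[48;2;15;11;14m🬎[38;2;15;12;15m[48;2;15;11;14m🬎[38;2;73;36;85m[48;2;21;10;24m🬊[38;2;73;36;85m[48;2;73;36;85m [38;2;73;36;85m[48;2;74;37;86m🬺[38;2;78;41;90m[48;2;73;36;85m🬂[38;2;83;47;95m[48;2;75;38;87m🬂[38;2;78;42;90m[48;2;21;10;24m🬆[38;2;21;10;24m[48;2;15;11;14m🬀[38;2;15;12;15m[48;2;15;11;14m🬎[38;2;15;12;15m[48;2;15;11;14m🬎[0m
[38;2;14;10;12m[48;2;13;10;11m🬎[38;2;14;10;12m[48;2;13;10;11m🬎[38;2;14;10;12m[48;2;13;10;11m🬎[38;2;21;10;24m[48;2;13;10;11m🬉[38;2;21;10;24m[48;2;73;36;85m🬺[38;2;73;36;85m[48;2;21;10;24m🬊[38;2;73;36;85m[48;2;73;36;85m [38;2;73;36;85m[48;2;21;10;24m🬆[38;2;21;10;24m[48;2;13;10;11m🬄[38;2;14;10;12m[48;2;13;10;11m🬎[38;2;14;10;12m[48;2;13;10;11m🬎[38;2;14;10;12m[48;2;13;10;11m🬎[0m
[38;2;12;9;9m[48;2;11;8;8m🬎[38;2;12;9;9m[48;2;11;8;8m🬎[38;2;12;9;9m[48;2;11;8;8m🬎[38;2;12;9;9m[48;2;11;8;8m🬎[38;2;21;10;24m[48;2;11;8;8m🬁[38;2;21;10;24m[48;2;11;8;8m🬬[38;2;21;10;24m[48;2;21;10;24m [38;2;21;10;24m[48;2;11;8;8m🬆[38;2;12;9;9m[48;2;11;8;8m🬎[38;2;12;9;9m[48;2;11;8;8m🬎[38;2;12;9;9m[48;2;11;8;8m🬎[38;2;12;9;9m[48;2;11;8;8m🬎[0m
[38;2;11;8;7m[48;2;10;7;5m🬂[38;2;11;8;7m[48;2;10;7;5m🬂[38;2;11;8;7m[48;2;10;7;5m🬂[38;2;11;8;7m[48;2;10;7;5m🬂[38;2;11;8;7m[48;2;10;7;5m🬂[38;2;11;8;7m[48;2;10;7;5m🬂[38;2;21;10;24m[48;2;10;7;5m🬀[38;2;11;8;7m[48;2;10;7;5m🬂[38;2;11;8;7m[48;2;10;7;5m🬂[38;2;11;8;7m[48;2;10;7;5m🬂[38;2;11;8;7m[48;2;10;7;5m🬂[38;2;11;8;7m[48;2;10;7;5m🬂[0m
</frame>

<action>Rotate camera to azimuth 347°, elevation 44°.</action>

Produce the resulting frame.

<frame>
[38;2;19;15;21m[48;2;18;14;20m🬎[38;2;19;15;21m[48;2;18;14;20m🬎[38;2;19;15;21m[48;2;18;14;20m🬎[38;2;19;15;21m[48;2;18;14;20m🬎[38;2;19;15;21m[48;2;18;14;20m🬎[38;2;19;15;21m[48;2;18;14;20m🬎[38;2;19;15;21m[48;2;18;14;20m🬎[38;2;19;15;21m[48;2;18;14;20m🬎[38;2;19;15;21m[48;2;18;14;20m🬎[38;2;19;15;21m[48;2;18;14;20m🬎[38;2;19;15;21m[48;2;18;14;20m🬎[38;2;19;15;21m[48;2;18;14;20m🬎[0m
[38;2;18;14;19m[48;2;17;13;17m🬂[38;2;18;14;19m[48;2;17;13;17m🬂[38;2;18;14;19m[48;2;17;13;17m🬂[38;2;18;14;19m[48;2;17;13;17m🬂[38;2;18;14;19m[48;2;73;36;85m🬂[38;2;18;14;19m[48;2;73;36;85m🬂[38;2;18;14;19m[48;2;73;36;85m🬂[38;2;18;14;19m[48;2;73;36;85m🬂[38;2;17;13;17m[48;2;73;36;85m🬬[38;2;18;14;19m[48;2;17;13;17m🬂[38;2;18;14;19m[48;2;17;13;17m🬂[38;2;18;14;19m[48;2;17;13;17m🬂[0m
[38;2;15;12;15m[48;2;15;11;14m🬎[38;2;15;12;15m[48;2;15;11;14m🬎[38;2;15;12;15m[48;2;15;11;14m🬎[38;2;73;36;85m[48;2;15;11;15m▐[38;2;73;36;85m[48;2;73;36;85m [38;2;73;36;85m[48;2;73;36;85m [38;2;73;36;85m[48;2;73;36;85m [38;2;69;34;80m[48;2;21;10;24m🬝[38;2;73;36;85m[48;2;21;10;24m🬎[38;2;74;37;86m[48;2;16;11;17m🬃[38;2;15;12;15m[48;2;15;11;14m🬎[38;2;15;12;15m[48;2;15;11;14m🬎[0m
[38;2;14;10;12m[48;2;13;10;11m🬎[38;2;14;10;12m[48;2;13;10;11m🬎[38;2;14;10;12m[48;2;13;10;11m🬎[38;2;73;36;85m[48;2;13;10;11m🬁[38;2;21;10;24m[48;2;21;10;24m [38;2;21;10;24m[48;2;21;10;24m [38;2;21;10;24m[48;2;21;10;24m [38;2;21;10;24m[48;2;21;10;24m [38;2;21;10;24m[48;2;21;10;24m [38;2;21;10;24m[48;2;13;10;11m🬀[38;2;14;10;12m[48;2;13;10;11m🬎[38;2;14;10;12m[48;2;13;10;11m🬎[0m
[38;2;12;9;9m[48;2;11;8;8m🬎[38;2;12;9;9m[48;2;11;8;8m🬎[38;2;12;9;9m[48;2;11;8;8m🬎[38;2;12;9;9m[48;2;11;8;8m🬎[38;2;21;10;24m[48;2;11;8;8m🬨[38;2;21;10;24m[48;2;21;10;24m [38;2;21;10;24m[48;2;21;10;24m [38;2;21;10;24m[48;2;11;8;8m🬝[38;2;21;10;24m[48;2;11;8;8m🬄[38;2;12;9;9m[48;2;11;8;8m🬎[38;2;12;9;9m[48;2;11;8;8m🬎[38;2;12;9;9m[48;2;11;8;8m🬎[0m
[38;2;11;8;7m[48;2;10;7;5m🬂[38;2;11;8;7m[48;2;10;7;5m🬂[38;2;11;8;7m[48;2;10;7;5m🬂[38;2;11;8;7m[48;2;10;7;5m🬂[38;2;21;10;24m[48;2;10;7;5m🬁[38;2;11;8;7m[48;2;10;7;5m🬂[38;2;11;8;7m[48;2;10;7;5m🬂[38;2;11;8;7m[48;2;10;7;5m🬂[38;2;11;8;7m[48;2;10;7;5m🬂[38;2;11;8;7m[48;2;10;7;5m🬂[38;2;11;8;7m[48;2;10;7;5m🬂[38;2;11;8;7m[48;2;10;7;5m🬂[0m
</frame>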